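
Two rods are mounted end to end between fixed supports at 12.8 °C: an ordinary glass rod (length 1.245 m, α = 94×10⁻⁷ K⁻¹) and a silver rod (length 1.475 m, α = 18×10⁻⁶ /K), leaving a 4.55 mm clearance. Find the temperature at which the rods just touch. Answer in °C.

Gap closes when ΔL₁ + ΔL₂ = 4.55 mm = 4.55×10⁻³ m
(α₁L₁ + α₂L₂)ΔT = g
α₁L₁ + α₂L₂ = 94×10⁻⁷×1.245 + 18×10⁻⁶×1.475 = 3.8253×10⁻⁵ m/K
ΔT = 4.55×10⁻³ / 3.8253×10⁻⁵ = 118.94 K
T = 12.8 + 118.94 = 131.74 °C

T = 132 °C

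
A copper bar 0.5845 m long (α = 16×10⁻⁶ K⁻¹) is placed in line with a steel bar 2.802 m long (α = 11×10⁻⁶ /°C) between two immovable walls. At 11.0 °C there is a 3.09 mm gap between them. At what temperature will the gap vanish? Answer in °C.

α₁L₁ = 9.352×10⁻⁶ m/K, α₂L₂ = 3.0822×10⁻⁵ m/K → total 4.0174×10⁻⁵ m/K
ΔT = g/(α₁L₁+α₂L₂) = 3.09×10⁻³ / 4.0174×10⁻⁵ = 76.915 K
T = 11.0 + 76.915 = 87.915 °C

T = 87.9 °C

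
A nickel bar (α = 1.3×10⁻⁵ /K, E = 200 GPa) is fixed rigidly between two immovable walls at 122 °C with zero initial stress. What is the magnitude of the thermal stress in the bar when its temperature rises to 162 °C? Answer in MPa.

σ = 104 MPa

Fully constrained: the free strain ε = αΔT is blocked, so σ = Eε = EαΔT.
|ΔT| = 40 K
σ = 200×10⁹ × 1.3×10⁻⁵ × 40 = 1.04×10⁸ Pa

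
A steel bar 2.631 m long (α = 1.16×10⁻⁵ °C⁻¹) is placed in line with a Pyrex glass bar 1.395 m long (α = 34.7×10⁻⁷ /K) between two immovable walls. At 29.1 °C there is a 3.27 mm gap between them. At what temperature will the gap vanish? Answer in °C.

T = 122 °C

α₁L₁ = 3.05196×10⁻⁵ m/K, α₂L₂ = 4.84065×10⁻⁶ m/K → total 3.536025×10⁻⁵ m/K
ΔT = g/(α₁L₁+α₂L₂) = 3.27×10⁻³ / 3.536025×10⁻⁵ = 92.48 K
T = 29.1 + 92.48 = 121.58 °C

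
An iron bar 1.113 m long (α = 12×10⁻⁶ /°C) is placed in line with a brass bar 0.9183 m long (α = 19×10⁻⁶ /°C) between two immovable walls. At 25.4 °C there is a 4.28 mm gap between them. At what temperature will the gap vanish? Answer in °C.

T = 164 °C

α₁L₁ = 1.3356×10⁻⁵ m/K, α₂L₂ = 1.74477×10⁻⁵ m/K → total 3.08037×10⁻⁵ m/K
ΔT = g/(α₁L₁+α₂L₂) = 4.28×10⁻³ / 3.08037×10⁻⁵ = 138.94 K
T = 25.4 + 138.94 = 164.34 °C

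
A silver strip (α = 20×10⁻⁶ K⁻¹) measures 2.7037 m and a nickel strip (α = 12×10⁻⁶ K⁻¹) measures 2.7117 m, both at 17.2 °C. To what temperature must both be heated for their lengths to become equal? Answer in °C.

T = 388.7 °C

L₁(1 + α₁ΔT) = L₂(1 + α₂ΔT) ⇒ ΔT = (L₂ − L₁)/(α₁L₁ − α₂L₂)
L₂ − L₁ = 2.7117 − 2.7037 = 8.00×10⁻³ m
α₁L₁ − α₂L₂ = 20×10⁻⁶×2.7037 − 12×10⁻⁶×2.7117 = 2.15336×10⁻⁵ m/K
ΔT = 8.00×10⁻³ / 2.15336×10⁻⁵ = 371.512 K
T = 17.2 + 371.512 = 388.712 °C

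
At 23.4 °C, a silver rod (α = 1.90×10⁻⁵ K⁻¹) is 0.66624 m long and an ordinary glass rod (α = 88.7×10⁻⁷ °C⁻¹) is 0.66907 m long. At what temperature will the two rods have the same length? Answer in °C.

T = 444.3 °C

L₁(1 + α₁ΔT) = L₂(1 + α₂ΔT) ⇒ ΔT = (L₂ − L₁)/(α₁L₁ − α₂L₂)
L₂ − L₁ = 0.66907 − 0.66624 = 2.83×10⁻³ m
α₁L₁ − α₂L₂ = 1.90×10⁻⁵×0.66624 − 88.7×10⁻⁷×0.66907 = 6.7239091×10⁻⁶ m/K
ΔT = 2.83×10⁻³ / 6.7239091×10⁻⁶ = 420.886 K
T = 23.4 + 420.886 = 444.286 °C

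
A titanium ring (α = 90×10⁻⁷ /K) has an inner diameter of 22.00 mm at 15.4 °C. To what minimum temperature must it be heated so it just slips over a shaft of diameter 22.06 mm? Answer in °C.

T = 318 °C

Required Δd = 22.06 − 22.00 = 0.06 mm
Δd = αd₀ΔT ⇒ ΔT = Δd/(αd₀) = 0.06 / (90×10⁻⁷ × 22.00) = 303.03 K
T_min = 15.4 + 303.03 = 318.43 °C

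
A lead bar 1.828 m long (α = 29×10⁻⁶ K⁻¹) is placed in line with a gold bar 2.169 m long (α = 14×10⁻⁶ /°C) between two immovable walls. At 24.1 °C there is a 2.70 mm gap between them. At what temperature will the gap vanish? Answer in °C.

T = 56.5 °C

Gap closes when ΔL₁ + ΔL₂ = 2.70 mm = 2.70×10⁻³ m
(α₁L₁ + α₂L₂)ΔT = g
α₁L₁ + α₂L₂ = 29×10⁻⁶×1.828 + 14×10⁻⁶×2.169 = 8.3378×10⁻⁵ m/K
ΔT = 2.70×10⁻³ / 8.3378×10⁻⁵ = 32.383 K
T = 24.1 + 32.383 = 56.483 °C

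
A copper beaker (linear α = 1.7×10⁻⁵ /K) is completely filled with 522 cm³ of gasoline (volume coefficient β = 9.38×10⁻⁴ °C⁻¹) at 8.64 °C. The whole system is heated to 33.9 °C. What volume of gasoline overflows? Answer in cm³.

The beaker also expands: β_container ≈ 3α = 5.1×10⁻⁵ /K
Net overflow = V₀(β_liq − 3α_cont)ΔT
β − 3α = 9.38×10⁻⁴ − 5.1×10⁻⁵ = 8.87×10⁻⁴ /K; ΔT = 25.26 K
ΔV = 522 × 8.87×10⁻⁴ × 25.26 = 11.7 cm³

11.7 cm³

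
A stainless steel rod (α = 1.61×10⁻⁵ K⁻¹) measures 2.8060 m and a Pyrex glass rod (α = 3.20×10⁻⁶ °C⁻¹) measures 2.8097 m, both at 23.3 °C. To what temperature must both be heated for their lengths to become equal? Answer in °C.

Equal length when α₁L₁ΔT − α₂L₂ΔT = L₂ − L₁ = 3.70×10⁻³ m
α₁L₁ = 4.51766×10⁻⁵, α₂L₂ = 8.99104×10⁻⁶ → Δ(αL) = 3.618556×10⁻⁵ m/K
ΔT = 3.70×10⁻³ / 3.618556×10⁻⁵ = 102.251 K, so T = 23.3 + 102.251 = 125.551 °C

T = 125.6 °C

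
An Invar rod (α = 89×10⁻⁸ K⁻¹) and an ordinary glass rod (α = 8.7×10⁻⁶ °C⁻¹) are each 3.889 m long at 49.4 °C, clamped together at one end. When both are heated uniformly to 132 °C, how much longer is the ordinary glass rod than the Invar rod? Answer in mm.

ΔT = 82.6 K
Invar: ΔL = 89×10⁻⁸ × 3.889 m × 82.6 = 2.8590×10⁻⁴ m = 0.28590 mm
ordinary glass: ΔL = 8.7×10⁻⁶ × 3.889 m × 82.6 = 2.7947×10⁻³ m = 2.7947 mm
difference = 2.7947 − 0.28590 = 2.5088 mm

2.51 mm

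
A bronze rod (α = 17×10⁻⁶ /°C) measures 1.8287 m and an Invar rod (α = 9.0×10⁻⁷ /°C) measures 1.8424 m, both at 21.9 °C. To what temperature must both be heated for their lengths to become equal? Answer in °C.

T = 487.4 °C

L₁(1 + α₁ΔT) = L₂(1 + α₂ΔT) ⇒ ΔT = (L₂ − L₁)/(α₁L₁ − α₂L₂)
L₂ − L₁ = 1.8424 − 1.8287 = 1.37×10⁻² m
α₁L₁ − α₂L₂ = 17×10⁻⁶×1.8287 − 9.0×10⁻⁷×1.8424 = 2.942974×10⁻⁵ m/K
ΔT = 1.37×10⁻² / 2.942974×10⁻⁵ = 465.515 K
T = 21.9 + 465.515 = 487.415 °C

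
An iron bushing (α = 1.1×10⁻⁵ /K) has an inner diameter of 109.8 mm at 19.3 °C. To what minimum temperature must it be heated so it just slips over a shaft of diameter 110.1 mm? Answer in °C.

Required Δd = 110.1 − 109.8 = 0.3 mm
Δd = αd₀ΔT ⇒ ΔT = Δd/(αd₀) = 0.3 / (1.1×10⁻⁵ × 109.8) = 248.39 K
T_min = 19.3 + 248.39 = 267.69 °C

T = 268 °C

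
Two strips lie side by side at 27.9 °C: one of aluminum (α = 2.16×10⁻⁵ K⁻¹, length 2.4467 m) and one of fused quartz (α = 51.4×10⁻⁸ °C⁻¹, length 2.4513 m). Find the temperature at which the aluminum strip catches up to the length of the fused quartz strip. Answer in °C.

Equal length when α₁L₁ΔT − α₂L₂ΔT = L₂ − L₁ = 4.60×10⁻³ m
α₁L₁ = 5.284872×10⁻⁵, α₂L₂ = 1.2599682×10⁻⁶ → Δ(αL) = 5.15887518×10⁻⁵ m/K
ΔT = 4.60×10⁻³ / 5.15887518×10⁻⁵ = 89.167 K, so T = 27.9 + 89.167 = 117.067 °C

T = 117.1 °C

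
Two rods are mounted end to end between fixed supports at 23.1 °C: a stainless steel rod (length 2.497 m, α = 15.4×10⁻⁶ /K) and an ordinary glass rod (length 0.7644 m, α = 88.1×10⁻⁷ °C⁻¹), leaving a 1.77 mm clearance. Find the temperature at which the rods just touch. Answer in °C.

T = 62.3 °C

Gap closes when ΔL₁ + ΔL₂ = 1.77 mm = 1.77×10⁻³ m
(α₁L₁ + α₂L₂)ΔT = g
α₁L₁ + α₂L₂ = 15.4×10⁻⁶×2.497 + 88.1×10⁻⁷×0.7644 = 4.5188164×10⁻⁵ m/K
ΔT = 1.77×10⁻³ / 4.5188164×10⁻⁵ = 39.170 K
T = 23.1 + 39.170 = 62.270 °C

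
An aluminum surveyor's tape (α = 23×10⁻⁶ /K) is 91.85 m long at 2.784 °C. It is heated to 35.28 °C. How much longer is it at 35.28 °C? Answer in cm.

ΔL = 6.86 cm

|ΔT| = |35.28 − 2.784| = 32.496 K
ΔL = αL₀ΔT = (23×10⁻⁶)(91.85)(32.496) = 6.86×10⁻² m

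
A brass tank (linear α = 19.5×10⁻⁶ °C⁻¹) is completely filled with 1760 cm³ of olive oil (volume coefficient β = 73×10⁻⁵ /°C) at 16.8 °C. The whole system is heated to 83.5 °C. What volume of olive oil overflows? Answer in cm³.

78.8 cm³

The tank also expands: β_container ≈ 3α = 5.85×10⁻⁵ /K
Net overflow = V₀(β_liq − 3α_cont)ΔT
β − 3α = 7.30×10⁻⁴ − 5.85×10⁻⁵ = 6.715×10⁻⁴ /K; ΔT = 66.7 K
ΔV = 1760 × 6.715×10⁻⁴ × 66.7 = 78.8 cm³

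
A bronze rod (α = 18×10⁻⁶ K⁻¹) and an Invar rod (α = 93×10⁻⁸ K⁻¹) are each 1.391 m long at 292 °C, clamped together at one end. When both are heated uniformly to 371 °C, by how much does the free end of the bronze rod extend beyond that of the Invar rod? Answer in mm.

ΔT = 79 K
bronze: ΔL = 18×10⁻⁶ × 1.391 m × 79 = 1.9780×10⁻³ m = 1.9780 mm
Invar: ΔL = 93×10⁻⁸ × 1.391 m × 79 = 1.0220×10⁻⁴ m = 0.10220 mm
difference = 1.9780 − 0.10220 = 1.8758 mm

1.88 mm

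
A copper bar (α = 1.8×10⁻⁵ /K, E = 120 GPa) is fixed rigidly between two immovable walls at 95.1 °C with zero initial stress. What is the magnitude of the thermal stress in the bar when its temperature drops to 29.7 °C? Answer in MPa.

Fully constrained: the free strain ε = αΔT is blocked, so σ = Eε = EαΔT.
|ΔT| = 65.4 K
σ = 120×10⁹ × 1.8×10⁻⁵ × 65.4 = 1.41×10⁸ Pa

σ = 141 MPa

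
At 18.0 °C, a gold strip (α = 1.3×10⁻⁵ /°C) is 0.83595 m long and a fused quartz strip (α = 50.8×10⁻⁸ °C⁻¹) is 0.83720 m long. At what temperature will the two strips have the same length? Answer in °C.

T = 137.7 °C

L₁(1 + α₁ΔT) = L₂(1 + α₂ΔT) ⇒ ΔT = (L₂ − L₁)/(α₁L₁ − α₂L₂)
L₂ − L₁ = 0.83720 − 0.83595 = 1.25×10⁻³ m
α₁L₁ − α₂L₂ = 1.3×10⁻⁵×0.83595 − 50.8×10⁻⁸×0.83720 = 1.04420524×10⁻⁵ m/K
ΔT = 1.25×10⁻³ / 1.04420524×10⁻⁵ = 119.708 K
T = 18.0 + 119.708 = 137.708 °C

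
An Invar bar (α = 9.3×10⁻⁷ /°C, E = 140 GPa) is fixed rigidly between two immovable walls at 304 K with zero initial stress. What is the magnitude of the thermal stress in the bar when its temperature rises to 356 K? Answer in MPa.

σ = 6.77 MPa

Fully constrained: the free strain ε = αΔT is blocked, so σ = Eε = EαΔT.
|ΔT| = 52 K
σ = 140×10⁹ × 9.3×10⁻⁷ × 52 = 6.77×10⁶ Pa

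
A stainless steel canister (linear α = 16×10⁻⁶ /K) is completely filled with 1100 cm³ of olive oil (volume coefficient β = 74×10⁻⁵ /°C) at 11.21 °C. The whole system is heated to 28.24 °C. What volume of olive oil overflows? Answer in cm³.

13.0 cm³

The canister also expands: β_container ≈ 3α = 4.8×10⁻⁵ /K
Net overflow = V₀(β_liq − 3α_cont)ΔT
β − 3α = 7.40×10⁻⁴ − 4.8×10⁻⁵ = 6.92×10⁻⁴ /K; ΔT = 17.03 K
ΔV = 1100 × 6.92×10⁻⁴ × 17.03 = 13.0 cm³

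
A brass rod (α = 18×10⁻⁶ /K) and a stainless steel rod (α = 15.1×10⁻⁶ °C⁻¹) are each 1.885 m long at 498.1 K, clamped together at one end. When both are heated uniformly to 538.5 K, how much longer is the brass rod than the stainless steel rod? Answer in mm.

ΔT = 40.4 K
brass: ΔL = 18×10⁻⁶ × 1.885 m × 40.4 = 1.3708×10⁻³ m = 1.3708 mm
stainless steel: ΔL = 15.1×10⁻⁶ × 1.885 m × 40.4 = 1.1499×10⁻³ m = 1.1499 mm
difference = 1.3708 − 1.1499 = 0.2209 mm

0.221 mm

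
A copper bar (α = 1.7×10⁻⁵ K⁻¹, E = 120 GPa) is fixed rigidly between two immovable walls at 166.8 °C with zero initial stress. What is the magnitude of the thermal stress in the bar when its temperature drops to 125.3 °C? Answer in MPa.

Fully constrained: the free strain ε = αΔT is blocked, so σ = Eε = EαΔT.
|ΔT| = 41.5 K
σ = 120×10⁹ × 1.7×10⁻⁵ × 41.5 = 8.47×10⁷ Pa

σ = 84.7 MPa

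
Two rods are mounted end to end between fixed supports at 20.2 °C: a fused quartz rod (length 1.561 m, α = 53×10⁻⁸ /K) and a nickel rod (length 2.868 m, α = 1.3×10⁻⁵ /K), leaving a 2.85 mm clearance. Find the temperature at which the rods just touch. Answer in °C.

T = 95.0 °C

α₁L₁ = 8.2733×10⁻⁷ m/K, α₂L₂ = 3.7284×10⁻⁵ m/K → total 3.811133×10⁻⁵ m/K
ΔT = g/(α₁L₁+α₂L₂) = 2.85×10⁻³ / 3.811133×10⁻⁵ = 74.781 K
T = 20.2 + 74.781 = 94.981 °C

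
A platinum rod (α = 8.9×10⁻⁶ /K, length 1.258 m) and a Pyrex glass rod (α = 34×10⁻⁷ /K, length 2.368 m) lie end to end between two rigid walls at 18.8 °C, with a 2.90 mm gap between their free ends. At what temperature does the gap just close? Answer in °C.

α₁L₁ = 1.11962×10⁻⁵ m/K, α₂L₂ = 8.0512×10⁻⁶ m/K → total 1.92474×10⁻⁵ m/K
ΔT = g/(α₁L₁+α₂L₂) = 2.90×10⁻³ / 1.92474×10⁻⁵ = 150.67 K
T = 18.8 + 150.67 = 169.47 °C

T = 169 °C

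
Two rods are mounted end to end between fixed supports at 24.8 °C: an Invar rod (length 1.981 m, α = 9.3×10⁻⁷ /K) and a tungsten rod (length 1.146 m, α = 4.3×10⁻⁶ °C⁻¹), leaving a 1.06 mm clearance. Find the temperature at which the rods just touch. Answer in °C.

T = 181 °C

Gap closes when ΔL₁ + ΔL₂ = 1.06 mm = 1.06×10⁻³ m
(α₁L₁ + α₂L₂)ΔT = g
α₁L₁ + α₂L₂ = 9.3×10⁻⁷×1.981 + 4.3×10⁻⁶×1.146 = 6.77013×10⁻⁶ m/K
ΔT = 1.06×10⁻³ / 6.77013×10⁻⁶ = 156.57 K
T = 24.8 + 156.57 = 181.37 °C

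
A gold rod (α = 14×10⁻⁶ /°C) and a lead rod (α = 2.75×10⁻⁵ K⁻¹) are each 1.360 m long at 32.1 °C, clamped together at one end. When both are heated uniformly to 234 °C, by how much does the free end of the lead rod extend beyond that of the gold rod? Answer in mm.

3.71 mm

ΔT = 201.9 K
gold: ΔL = 14×10⁻⁶ × 1.360 m × 201.9 = 3.8442×10⁻³ m = 3.8442 mm
lead: ΔL = 2.75×10⁻⁵ × 1.360 m × 201.9 = 7.5511×10⁻³ m = 7.5511 mm
difference = 7.5511 − 3.8442 = 3.7069 mm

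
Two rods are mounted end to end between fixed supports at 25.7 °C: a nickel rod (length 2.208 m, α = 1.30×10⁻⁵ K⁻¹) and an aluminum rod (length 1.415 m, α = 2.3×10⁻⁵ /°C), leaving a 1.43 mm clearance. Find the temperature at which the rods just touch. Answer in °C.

T = 49.0 °C

Gap closes when ΔL₁ + ΔL₂ = 1.43 mm = 1.43×10⁻³ m
(α₁L₁ + α₂L₂)ΔT = g
α₁L₁ + α₂L₂ = 1.30×10⁻⁵×2.208 + 2.3×10⁻⁵×1.415 = 6.1249×10⁻⁵ m/K
ΔT = 1.43×10⁻³ / 6.1249×10⁻⁵ = 23.347 K
T = 25.7 + 23.347 = 49.047 °C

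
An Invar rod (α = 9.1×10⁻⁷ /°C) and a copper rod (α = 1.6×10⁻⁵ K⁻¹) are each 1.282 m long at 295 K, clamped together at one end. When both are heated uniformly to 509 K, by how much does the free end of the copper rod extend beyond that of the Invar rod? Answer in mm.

ΔT = 214 K
Invar: ΔL = 9.1×10⁻⁷ × 1.282 m × 214 = 2.4966×10⁻⁴ m = 0.24966 mm
copper: ΔL = 1.6×10⁻⁵ × 1.282 m × 214 = 4.3896×10⁻³ m = 4.3896 mm
difference = 4.3896 − 0.24966 = 4.13994 mm

4.14 mm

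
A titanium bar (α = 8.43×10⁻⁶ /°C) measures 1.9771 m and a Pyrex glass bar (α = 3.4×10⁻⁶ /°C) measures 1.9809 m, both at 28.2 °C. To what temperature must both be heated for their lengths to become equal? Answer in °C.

T = 410.8 °C

Equal length when α₁L₁ΔT − α₂L₂ΔT = L₂ − L₁ = 3.80×10⁻³ m
α₁L₁ = 1.6666953×10⁻⁵, α₂L₂ = 6.73506×10⁻⁶ → Δ(αL) = 9.931893×10⁻⁶ m/K
ΔT = 3.80×10⁻³ / 9.931893×10⁻⁶ = 382.606 K, so T = 28.2 + 382.606 = 410.806 °C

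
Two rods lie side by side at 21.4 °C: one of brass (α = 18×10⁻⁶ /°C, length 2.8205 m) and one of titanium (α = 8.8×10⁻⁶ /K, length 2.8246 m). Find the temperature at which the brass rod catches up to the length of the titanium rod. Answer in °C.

T = 179.6 °C

L₁(1 + α₁ΔT) = L₂(1 + α₂ΔT) ⇒ ΔT = (L₂ − L₁)/(α₁L₁ − α₂L₂)
L₂ − L₁ = 2.8246 − 2.8205 = 4.10×10⁻³ m
α₁L₁ − α₂L₂ = 18×10⁻⁶×2.8205 − 8.8×10⁻⁶×2.8246 = 2.591252×10⁻⁵ m/K
ΔT = 4.10×10⁻³ / 2.591252×10⁻⁵ = 158.225 K
T = 21.4 + 158.225 = 179.625 °C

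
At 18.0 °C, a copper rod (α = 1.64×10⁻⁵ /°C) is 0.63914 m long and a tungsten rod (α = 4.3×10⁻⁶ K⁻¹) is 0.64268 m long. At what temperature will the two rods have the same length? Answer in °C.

L₁(1 + α₁ΔT) = L₂(1 + α₂ΔT) ⇒ ΔT = (L₂ − L₁)/(α₁L₁ − α₂L₂)
L₂ − L₁ = 0.64268 − 0.63914 = 3.54×10⁻³ m
α₁L₁ − α₂L₂ = 1.64×10⁻⁵×0.63914 − 4.3×10⁻⁶×0.64268 = 7.718372×10⁻⁶ m/K
ΔT = 3.54×10⁻³ / 7.718372×10⁻⁶ = 458.646 K
T = 18.0 + 458.646 = 476.646 °C

T = 476.6 °C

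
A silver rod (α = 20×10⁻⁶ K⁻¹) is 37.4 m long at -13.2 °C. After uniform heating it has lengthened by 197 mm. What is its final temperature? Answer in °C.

T = 250 °C

ΔL = αL₀ΔT ⇒ ΔT = ΔL / (αL₀)
ΔT = 197×10⁻³ m / (20×10⁻⁶ × 37.4 m) = 263.37 K
T = -13.2 + 263.37 = 250.17 °C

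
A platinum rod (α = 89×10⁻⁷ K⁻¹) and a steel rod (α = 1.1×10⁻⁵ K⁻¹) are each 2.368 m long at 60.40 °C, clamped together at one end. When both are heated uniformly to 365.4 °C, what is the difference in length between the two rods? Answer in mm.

1.52 mm

ΔT = 305.00 K
platinum: ΔL = 89×10⁻⁷ × 2.368 m × 305.00 = 6.4279×10⁻³ m = 6.4279 mm
steel: ΔL = 1.1×10⁻⁵ × 2.368 m × 305.00 = 7.9446×10⁻³ m = 7.9446 mm
difference = 7.9446 − 6.4279 = 1.5167 mm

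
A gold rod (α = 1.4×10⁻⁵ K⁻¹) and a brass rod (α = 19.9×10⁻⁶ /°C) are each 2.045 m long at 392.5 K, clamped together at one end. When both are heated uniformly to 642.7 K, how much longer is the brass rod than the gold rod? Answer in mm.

3.02 mm

ΔT = 250.2 K
gold: ΔL = 1.4×10⁻⁵ × 2.045 m × 250.2 = 7.1632×10⁻³ m = 7.1632 mm
brass: ΔL = 19.9×10⁻⁶ × 2.045 m × 250.2 = 1.0182×10⁻² m = 10.182 mm
difference = 10.182 − 7.1632 = 3.0188 mm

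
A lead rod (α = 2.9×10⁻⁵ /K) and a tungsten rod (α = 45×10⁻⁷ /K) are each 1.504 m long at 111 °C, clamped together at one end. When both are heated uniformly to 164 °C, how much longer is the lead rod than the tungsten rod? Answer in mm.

1.95 mm

ΔT = 53 K
lead: ΔL = 2.9×10⁻⁵ × 1.504 m × 53 = 2.3116×10⁻³ m = 2.3116 mm
tungsten: ΔL = 45×10⁻⁷ × 1.504 m × 53 = 3.5870×10⁻⁴ m = 0.35870 mm
difference = 2.3116 − 0.35870 = 1.9529 mm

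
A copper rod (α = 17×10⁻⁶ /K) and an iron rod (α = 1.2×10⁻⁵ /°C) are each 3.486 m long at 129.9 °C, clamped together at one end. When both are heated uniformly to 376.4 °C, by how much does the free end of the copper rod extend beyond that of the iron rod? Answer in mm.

4.30 mm

ΔT = 246.5 K
copper: ΔL = 17×10⁻⁶ × 3.486 m × 246.5 = 1.4608×10⁻² m = 14.608 mm
iron: ΔL = 1.2×10⁻⁵ × 3.486 m × 246.5 = 1.0312×10⁻² m = 10.312 mm
difference = 14.608 − 10.312 = 4.296 mm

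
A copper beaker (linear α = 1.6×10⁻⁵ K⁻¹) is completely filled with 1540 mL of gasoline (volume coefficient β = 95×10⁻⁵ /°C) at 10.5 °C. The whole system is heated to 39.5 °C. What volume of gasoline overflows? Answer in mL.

40.3 mL

The beaker also expands: β_container ≈ 3α = 4.8×10⁻⁵ /K
Net overflow = V₀(β_liq − 3α_cont)ΔT
β − 3α = 9.50×10⁻⁴ − 4.8×10⁻⁵ = 9.02×10⁻⁴ /K; ΔT = 29.0 K
ΔV = 1540 × 9.02×10⁻⁴ × 29.0 = 40.3 mL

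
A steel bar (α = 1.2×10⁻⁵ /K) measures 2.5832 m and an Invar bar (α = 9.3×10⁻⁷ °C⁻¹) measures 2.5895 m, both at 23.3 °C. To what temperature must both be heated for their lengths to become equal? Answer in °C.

T = 243.7 °C

Equal length when α₁L₁ΔT − α₂L₂ΔT = L₂ − L₁ = 6.30×10⁻³ m
α₁L₁ = 3.09984×10⁻⁵, α₂L₂ = 2.408235×10⁻⁶ → Δ(αL) = 2.8590165×10⁻⁵ m/K
ΔT = 6.30×10⁻³ / 2.8590165×10⁻⁵ = 220.355 K, so T = 23.3 + 220.355 = 243.655 °C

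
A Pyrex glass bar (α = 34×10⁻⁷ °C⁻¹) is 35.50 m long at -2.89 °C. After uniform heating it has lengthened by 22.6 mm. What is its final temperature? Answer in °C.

ΔL = αL₀ΔT ⇒ ΔT = ΔL / (αL₀)
ΔT = 22.6×10⁻³ m / (34×10⁻⁷ × 35.50 m) = 187.24 K
T = -2.89 + 187.24 = 184.35 °C

T = 184 °C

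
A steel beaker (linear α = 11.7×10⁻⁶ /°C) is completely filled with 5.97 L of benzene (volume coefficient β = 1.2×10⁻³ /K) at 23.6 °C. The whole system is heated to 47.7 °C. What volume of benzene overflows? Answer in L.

The beaker also expands: β_container ≈ 3α = 3.51×10⁻⁵ /K
Net overflow = V₀(β_liq − 3α_cont)ΔT
β − 3α = 1.20×10⁻³ − 3.51×10⁻⁵ = 1.1649×10⁻³ /K; ΔT = 24.1 K
ΔV = 5.97 × 1.1649×10⁻³ × 24.1 = 0.168 L

0.168 L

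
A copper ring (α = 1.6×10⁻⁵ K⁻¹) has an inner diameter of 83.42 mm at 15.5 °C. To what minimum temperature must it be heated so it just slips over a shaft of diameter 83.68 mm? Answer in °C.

T = 210 °C

Required Δd = 83.68 − 83.42 = 0.26 mm
Δd = αd₀ΔT ⇒ ΔT = Δd/(αd₀) = 0.26 / (1.6×10⁻⁵ × 83.42) = 194.80 K
T_min = 15.5 + 194.80 = 210.30 °C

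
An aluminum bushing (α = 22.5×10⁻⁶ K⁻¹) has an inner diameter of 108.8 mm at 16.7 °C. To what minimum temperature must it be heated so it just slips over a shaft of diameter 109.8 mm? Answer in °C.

T = 425 °C

Required Δd = 109.8 − 108.8 = 1.0 mm
Δd = αd₀ΔT ⇒ ΔT = Δd/(αd₀) = 1.0 / (22.5×10⁻⁶ × 108.8) = 408.50 K
T_min = 16.7 + 408.50 = 425.20 °C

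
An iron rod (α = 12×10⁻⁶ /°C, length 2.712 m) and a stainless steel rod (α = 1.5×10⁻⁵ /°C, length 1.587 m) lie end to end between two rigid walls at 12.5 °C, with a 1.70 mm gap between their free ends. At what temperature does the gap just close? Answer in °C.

T = 42.7 °C

Gap closes when ΔL₁ + ΔL₂ = 1.70 mm = 1.70×10⁻³ m
(α₁L₁ + α₂L₂)ΔT = g
α₁L₁ + α₂L₂ = 12×10⁻⁶×2.712 + 1.5×10⁻⁵×1.587 = 5.6349×10⁻⁵ m/K
ΔT = 1.70×10⁻³ / 5.6349×10⁻⁵ = 30.169 K
T = 12.5 + 30.169 = 42.669 °C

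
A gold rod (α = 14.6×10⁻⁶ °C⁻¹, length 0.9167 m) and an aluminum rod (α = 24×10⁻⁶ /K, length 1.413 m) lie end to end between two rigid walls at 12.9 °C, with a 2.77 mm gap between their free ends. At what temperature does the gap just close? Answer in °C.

α₁L₁ = 1.338382×10⁻⁵ m/K, α₂L₂ = 3.3912×10⁻⁵ m/K → total 4.729582×10⁻⁵ m/K
ΔT = g/(α₁L₁+α₂L₂) = 2.77×10⁻³ / 4.729582×10⁻⁵ = 58.568 K
T = 12.9 + 58.568 = 71.468 °C

T = 71.5 °C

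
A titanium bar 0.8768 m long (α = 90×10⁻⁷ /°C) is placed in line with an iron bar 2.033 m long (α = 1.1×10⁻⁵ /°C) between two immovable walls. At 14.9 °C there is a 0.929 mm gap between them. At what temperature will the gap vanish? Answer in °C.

Gap closes when ΔL₁ + ΔL₂ = 0.929 mm = 9.29×10⁻⁴ m
(α₁L₁ + α₂L₂)ΔT = g
α₁L₁ + α₂L₂ = 90×10⁻⁷×0.8768 + 1.1×10⁻⁵×2.033 = 3.02542×10⁻⁵ m/K
ΔT = 9.29×10⁻⁴ / 3.02542×10⁻⁵ = 30.706 K
T = 14.9 + 30.706 = 45.606 °C

T = 45.6 °C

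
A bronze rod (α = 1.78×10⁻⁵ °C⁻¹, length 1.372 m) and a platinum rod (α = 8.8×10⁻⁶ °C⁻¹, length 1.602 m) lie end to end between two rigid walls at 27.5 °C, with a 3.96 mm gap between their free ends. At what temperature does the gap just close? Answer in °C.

T = 130 °C

Gap closes when ΔL₁ + ΔL₂ = 3.96 mm = 3.96×10⁻³ m
(α₁L₁ + α₂L₂)ΔT = g
α₁L₁ + α₂L₂ = 1.78×10⁻⁵×1.372 + 8.8×10⁻⁶×1.602 = 3.85192×10⁻⁵ m/K
ΔT = 3.96×10⁻³ / 3.85192×10⁻⁵ = 102.81 K
T = 27.5 + 102.81 = 130.31 °C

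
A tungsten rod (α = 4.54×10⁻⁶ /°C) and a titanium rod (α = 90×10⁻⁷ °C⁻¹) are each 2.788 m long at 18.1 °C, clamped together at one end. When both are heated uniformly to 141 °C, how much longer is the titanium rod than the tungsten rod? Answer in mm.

1.53 mm

ΔT = 122.9 K
tungsten: ΔL = 4.54×10⁻⁶ × 2.788 m × 122.9 = 1.5556×10⁻³ m = 1.5556 mm
titanium: ΔL = 90×10⁻⁷ × 2.788 m × 122.9 = 3.0838×10⁻³ m = 3.0838 mm
difference = 3.0838 − 1.5556 = 1.5282 mm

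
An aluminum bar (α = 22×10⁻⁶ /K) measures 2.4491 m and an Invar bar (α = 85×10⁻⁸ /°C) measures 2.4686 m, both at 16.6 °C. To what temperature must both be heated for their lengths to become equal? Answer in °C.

L₁(1 + α₁ΔT) = L₂(1 + α₂ΔT) ⇒ ΔT = (L₂ − L₁)/(α₁L₁ − α₂L₂)
L₂ − L₁ = 2.4686 − 2.4491 = 1.95×10⁻² m
α₁L₁ − α₂L₂ = 22×10⁻⁶×2.4491 − 85×10⁻⁸×2.4686 = 5.178189×10⁻⁵ m/K
ΔT = 1.95×10⁻² / 5.178189×10⁻⁵ = 376.580 K
T = 16.6 + 376.580 = 393.180 °C

T = 393.2 °C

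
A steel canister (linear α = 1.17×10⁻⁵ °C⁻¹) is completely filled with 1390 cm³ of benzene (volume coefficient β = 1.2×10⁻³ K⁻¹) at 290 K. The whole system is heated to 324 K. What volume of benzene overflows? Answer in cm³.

55.1 cm³

The canister also expands: β_container ≈ 3α = 3.51×10⁻⁵ /K
Net overflow = V₀(β_liq − 3α_cont)ΔT
β − 3α = 1.20×10⁻³ − 3.51×10⁻⁵ = 1.1649×10⁻³ /K; ΔT = 34 K
ΔV = 1390 × 1.1649×10⁻³ × 34 = 55.1 cm³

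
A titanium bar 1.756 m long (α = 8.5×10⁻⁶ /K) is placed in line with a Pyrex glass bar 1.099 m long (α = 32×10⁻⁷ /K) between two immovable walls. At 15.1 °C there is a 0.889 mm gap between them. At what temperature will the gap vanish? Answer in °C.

α₁L₁ = 1.4926×10⁻⁵ m/K, α₂L₂ = 3.5168×10⁻⁶ m/K → total 1.84428×10⁻⁵ m/K
ΔT = g/(α₁L₁+α₂L₂) = 8.89×10⁻⁴ / 1.84428×10⁻⁵ = 48.203 K
T = 15.1 + 48.203 = 63.303 °C

T = 63.3 °C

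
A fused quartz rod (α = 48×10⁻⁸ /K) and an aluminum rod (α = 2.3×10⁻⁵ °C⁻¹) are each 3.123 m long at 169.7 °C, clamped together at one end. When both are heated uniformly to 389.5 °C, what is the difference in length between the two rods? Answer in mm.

ΔT = 219.8 K
fused quartz: ΔL = 48×10⁻⁸ × 3.123 m × 219.8 = 3.2949×10⁻⁴ m = 0.32949 mm
aluminum: ΔL = 2.3×10⁻⁵ × 3.123 m × 219.8 = 1.5788×10⁻² m = 15.788 mm
difference = 15.788 − 0.32949 = 15.45851 mm

15.5 mm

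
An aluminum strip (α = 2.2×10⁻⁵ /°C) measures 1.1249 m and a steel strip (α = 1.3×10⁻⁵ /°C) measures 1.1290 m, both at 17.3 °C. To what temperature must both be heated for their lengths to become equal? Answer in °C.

T = 424.4 °C

L₁(1 + α₁ΔT) = L₂(1 + α₂ΔT) ⇒ ΔT = (L₂ − L₁)/(α₁L₁ − α₂L₂)
L₂ − L₁ = 1.1290 − 1.1249 = 4.10×10⁻³ m
α₁L₁ − α₂L₂ = 2.2×10⁻⁵×1.1249 − 1.3×10⁻⁵×1.1290 = 1.00708×10⁻⁵ m/K
ΔT = 4.10×10⁻³ / 1.00708×10⁻⁵ = 407.118 K
T = 17.3 + 407.118 = 424.418 °C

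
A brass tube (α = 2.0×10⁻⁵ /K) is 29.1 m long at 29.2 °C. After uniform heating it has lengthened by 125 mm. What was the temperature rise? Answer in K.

ΔT = 215 K

ΔL = αL₀ΔT ⇒ ΔT = ΔL / (αL₀)
ΔT = 125×10⁻³ m / (2.0×10⁻⁵ × 29.1 m) = 214.78 K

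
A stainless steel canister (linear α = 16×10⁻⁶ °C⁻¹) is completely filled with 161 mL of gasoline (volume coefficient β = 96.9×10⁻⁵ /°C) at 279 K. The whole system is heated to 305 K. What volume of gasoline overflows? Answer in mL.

3.86 mL

The canister also expands: β_container ≈ 3α = 4.8×10⁻⁵ /K
Net overflow = V₀(β_liq − 3α_cont)ΔT
β − 3α = 9.69×10⁻⁴ − 4.8×10⁻⁵ = 9.21×10⁻⁴ /K; ΔT = 26 K
ΔV = 161 × 9.21×10⁻⁴ × 26 = 3.86 mL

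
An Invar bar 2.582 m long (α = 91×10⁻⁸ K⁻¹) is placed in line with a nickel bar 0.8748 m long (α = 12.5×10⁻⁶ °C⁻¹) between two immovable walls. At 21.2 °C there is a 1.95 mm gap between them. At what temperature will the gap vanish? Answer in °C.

T = 168 °C

α₁L₁ = 2.34962×10⁻⁶ m/K, α₂L₂ = 1.0935×10⁻⁵ m/K → total 1.328462×10⁻⁵ m/K
ΔT = g/(α₁L₁+α₂L₂) = 1.95×10⁻³ / 1.328462×10⁻⁵ = 146.79 K
T = 21.2 + 146.79 = 167.99 °C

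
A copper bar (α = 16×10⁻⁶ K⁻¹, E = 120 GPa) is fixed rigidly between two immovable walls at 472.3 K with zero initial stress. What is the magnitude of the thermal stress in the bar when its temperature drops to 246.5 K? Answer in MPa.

Fully constrained: the free strain ε = αΔT is blocked, so σ = Eε = EαΔT.
|ΔT| = 225.8 K
σ = 120×10⁹ × 16×10⁻⁶ × 225.8 = 4.34×10⁸ Pa

σ = 434 MPa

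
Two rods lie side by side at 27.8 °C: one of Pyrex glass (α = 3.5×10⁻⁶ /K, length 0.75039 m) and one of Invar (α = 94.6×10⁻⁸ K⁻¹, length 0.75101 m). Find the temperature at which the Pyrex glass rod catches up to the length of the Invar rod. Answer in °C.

L₁(1 + α₁ΔT) = L₂(1 + α₂ΔT) ⇒ ΔT = (L₂ − L₁)/(α₁L₁ − α₂L₂)
L₂ − L₁ = 0.75101 − 0.75039 = 6.20×10⁻⁴ m
α₁L₁ − α₂L₂ = 3.5×10⁻⁶×0.75039 − 94.6×10⁻⁸×0.75101 = 1.91590954×10⁻⁶ m/K
ΔT = 6.20×10⁻⁴ / 1.91590954×10⁻⁶ = 323.606 K
T = 27.8 + 323.606 = 351.406 °C

T = 351.4 °C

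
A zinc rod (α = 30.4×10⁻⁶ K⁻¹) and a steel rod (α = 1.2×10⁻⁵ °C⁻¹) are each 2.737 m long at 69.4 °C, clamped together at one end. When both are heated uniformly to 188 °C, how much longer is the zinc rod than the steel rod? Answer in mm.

ΔT = 118.6 K
zinc: ΔL = 30.4×10⁻⁶ × 2.737 m × 118.6 = 9.8681×10⁻³ m = 9.8681 mm
steel: ΔL = 1.2×10⁻⁵ × 2.737 m × 118.6 = 3.8953×10⁻³ m = 3.8953 mm
difference = 9.8681 − 3.8953 = 5.9728 mm

5.97 mm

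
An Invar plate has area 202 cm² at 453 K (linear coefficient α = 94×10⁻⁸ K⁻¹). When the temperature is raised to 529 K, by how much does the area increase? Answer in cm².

ΔA = 0.0289 cm²

Area coefficient ≈ 2α; |ΔT| = 76 K
ΔA = 2αA₀ΔT = 2(94×10⁻⁸)(202)(76) = 0.0289 cm²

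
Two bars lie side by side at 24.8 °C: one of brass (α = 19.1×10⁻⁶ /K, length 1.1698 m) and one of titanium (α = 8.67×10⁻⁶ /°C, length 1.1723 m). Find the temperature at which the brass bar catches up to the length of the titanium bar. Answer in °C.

L₁(1 + α₁ΔT) = L₂(1 + α₂ΔT) ⇒ ΔT = (L₂ − L₁)/(α₁L₁ − α₂L₂)
L₂ − L₁ = 1.1723 − 1.1698 = 2.50×10⁻³ m
α₁L₁ − α₂L₂ = 19.1×10⁻⁶×1.1698 − 8.67×10⁻⁶×1.1723 = 1.2179339×10⁻⁵ m/K
ΔT = 2.50×10⁻³ / 1.2179339×10⁻⁵ = 205.266 K
T = 24.8 + 205.266 = 230.066 °C

T = 230.1 °C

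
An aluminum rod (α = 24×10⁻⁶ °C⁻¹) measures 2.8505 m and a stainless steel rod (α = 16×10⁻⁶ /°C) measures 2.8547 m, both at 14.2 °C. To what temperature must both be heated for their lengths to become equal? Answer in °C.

T = 198.9 °C

Equal length when α₁L₁ΔT − α₂L₂ΔT = L₂ − L₁ = 4.20×10⁻³ m
α₁L₁ = 6.8412×10⁻⁵, α₂L₂ = 4.56752×10⁻⁵ → Δ(αL) = 2.27368×10⁻⁵ m/K
ΔT = 4.20×10⁻³ / 2.27368×10⁻⁵ = 184.723 K, so T = 14.2 + 184.723 = 198.923 °C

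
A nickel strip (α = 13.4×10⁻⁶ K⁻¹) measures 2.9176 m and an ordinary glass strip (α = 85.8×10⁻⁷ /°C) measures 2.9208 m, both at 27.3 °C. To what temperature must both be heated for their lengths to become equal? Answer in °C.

T = 255.3 °C

L₁(1 + α₁ΔT) = L₂(1 + α₂ΔT) ⇒ ΔT = (L₂ − L₁)/(α₁L₁ − α₂L₂)
L₂ − L₁ = 2.9208 − 2.9176 = 3.20×10⁻³ m
α₁L₁ − α₂L₂ = 13.4×10⁻⁶×2.9176 − 85.8×10⁻⁷×2.9208 = 1.4035376×10⁻⁵ m/K
ΔT = 3.20×10⁻³ / 1.4035376×10⁻⁵ = 227.995 K
T = 27.3 + 227.995 = 255.295 °C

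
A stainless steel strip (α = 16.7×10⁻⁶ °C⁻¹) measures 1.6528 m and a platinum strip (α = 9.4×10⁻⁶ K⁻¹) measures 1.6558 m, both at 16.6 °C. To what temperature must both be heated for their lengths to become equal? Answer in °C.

L₁(1 + α₁ΔT) = L₂(1 + α₂ΔT) ⇒ ΔT = (L₂ − L₁)/(α₁L₁ − α₂L₂)
L₂ − L₁ = 1.6558 − 1.6528 = 3.00×10⁻³ m
α₁L₁ − α₂L₂ = 16.7×10⁻⁶×1.6528 − 9.4×10⁻⁶×1.6558 = 1.203724×10⁻⁵ m/K
ΔT = 3.00×10⁻³ / 1.203724×10⁻⁵ = 249.227 K
T = 16.6 + 249.227 = 265.827 °C

T = 265.8 °C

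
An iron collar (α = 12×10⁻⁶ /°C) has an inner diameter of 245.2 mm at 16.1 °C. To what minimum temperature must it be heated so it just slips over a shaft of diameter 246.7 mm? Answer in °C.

Required Δd = 246.7 − 245.2 = 1.5 mm
Δd = αd₀ΔT ⇒ ΔT = Δd/(αd₀) = 1.5 / (12×10⁻⁶ × 245.2) = 509.79 K
T_min = 16.1 + 509.79 = 525.89 °C

T = 526 °C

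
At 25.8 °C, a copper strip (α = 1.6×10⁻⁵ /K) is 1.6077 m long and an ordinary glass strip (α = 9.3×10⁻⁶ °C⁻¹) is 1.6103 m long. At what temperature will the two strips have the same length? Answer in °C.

Equal length when α₁L₁ΔT − α₂L₂ΔT = L₂ − L₁ = 2.60×10⁻³ m
α₁L₁ = 2.57232×10⁻⁵, α₂L₂ = 1.497579×10⁻⁵ → Δ(αL) = 1.074741×10⁻⁵ m/K
ΔT = 2.60×10⁻³ / 1.074741×10⁻⁵ = 241.919 K, so T = 25.8 + 241.919 = 267.719 °C

T = 267.7 °C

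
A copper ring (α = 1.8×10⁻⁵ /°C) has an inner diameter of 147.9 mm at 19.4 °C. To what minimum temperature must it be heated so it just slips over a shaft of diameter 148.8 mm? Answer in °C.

T = 357 °C

Required Δd = 148.8 − 147.9 = 0.9 mm
Δd = αd₀ΔT ⇒ ΔT = Δd/(αd₀) = 0.9 / (1.8×10⁻⁵ × 147.9) = 338.07 K
T_min = 19.4 + 338.07 = 357.47 °C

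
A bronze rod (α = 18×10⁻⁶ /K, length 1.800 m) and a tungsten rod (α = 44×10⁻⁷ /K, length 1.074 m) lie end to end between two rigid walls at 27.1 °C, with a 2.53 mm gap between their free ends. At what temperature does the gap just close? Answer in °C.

Gap closes when ΔL₁ + ΔL₂ = 2.53 mm = 2.53×10⁻³ m
(α₁L₁ + α₂L₂)ΔT = g
α₁L₁ + α₂L₂ = 18×10⁻⁶×1.800 + 44×10⁻⁷×1.074 = 3.71256×10⁻⁵ m/K
ΔT = 2.53×10⁻³ / 3.71256×10⁻⁵ = 68.147 K
T = 27.1 + 68.147 = 95.247 °C

T = 95.2 °C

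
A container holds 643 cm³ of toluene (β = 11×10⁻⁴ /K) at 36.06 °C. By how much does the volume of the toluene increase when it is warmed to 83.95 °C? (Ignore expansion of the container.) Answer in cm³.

|ΔT| = |83.95 − 36.06| = 47.89 K
ΔV = βV₀ΔT = (11×10⁻⁴)(643)(47.89) = 33.9 cm³

ΔV = 33.9 cm³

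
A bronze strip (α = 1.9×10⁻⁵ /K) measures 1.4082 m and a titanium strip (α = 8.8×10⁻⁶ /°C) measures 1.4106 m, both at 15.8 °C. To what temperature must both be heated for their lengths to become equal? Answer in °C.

L₁(1 + α₁ΔT) = L₂(1 + α₂ΔT) ⇒ ΔT = (L₂ − L₁)/(α₁L₁ − α₂L₂)
L₂ − L₁ = 1.4106 − 1.4082 = 2.40×10⁻³ m
α₁L₁ − α₂L₂ = 1.9×10⁻⁵×1.4082 − 8.8×10⁻⁶×1.4106 = 1.434252×10⁻⁵ m/K
ΔT = 2.40×10⁻³ / 1.434252×10⁻⁵ = 167.335 K
T = 15.8 + 167.335 = 183.135 °C

T = 183.1 °C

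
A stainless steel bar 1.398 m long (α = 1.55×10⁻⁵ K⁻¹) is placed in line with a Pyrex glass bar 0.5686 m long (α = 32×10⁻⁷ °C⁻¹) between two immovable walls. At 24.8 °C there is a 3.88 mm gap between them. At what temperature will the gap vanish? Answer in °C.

Gap closes when ΔL₁ + ΔL₂ = 3.88 mm = 3.88×10⁻³ m
(α₁L₁ + α₂L₂)ΔT = g
α₁L₁ + α₂L₂ = 1.55×10⁻⁵×1.398 + 32×10⁻⁷×0.5686 = 2.348852×10⁻⁵ m/K
ΔT = 3.88×10⁻³ / 2.348852×10⁻⁵ = 165.19 K
T = 24.8 + 165.19 = 189.99 °C

T = 190 °C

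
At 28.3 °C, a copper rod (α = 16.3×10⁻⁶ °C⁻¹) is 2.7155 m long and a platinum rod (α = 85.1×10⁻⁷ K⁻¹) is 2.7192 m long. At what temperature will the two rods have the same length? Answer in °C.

Equal length when α₁L₁ΔT − α₂L₂ΔT = L₂ − L₁ = 3.70×10⁻³ m
α₁L₁ = 4.426265×10⁻⁵, α₂L₂ = 2.3140392×10⁻⁵ → Δ(αL) = 2.1122258×10⁻⁵ m/K
ΔT = 3.70×10⁻³ / 2.1122258×10⁻⁵ = 175.171 K, so T = 28.3 + 175.171 = 203.471 °C

T = 203.5 °C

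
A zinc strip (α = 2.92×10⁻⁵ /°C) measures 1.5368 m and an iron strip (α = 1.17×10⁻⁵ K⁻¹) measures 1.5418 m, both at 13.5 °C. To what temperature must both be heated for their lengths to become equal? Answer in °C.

T = 199.8 °C

Equal length when α₁L₁ΔT − α₂L₂ΔT = L₂ − L₁ = 5.00×10⁻³ m
α₁L₁ = 4.487456×10⁻⁵, α₂L₂ = 1.803906×10⁻⁵ → Δ(αL) = 2.68355×10⁻⁵ m/K
ΔT = 5.00×10⁻³ / 2.68355×10⁻⁵ = 186.320 K, so T = 13.5 + 186.320 = 199.820 °C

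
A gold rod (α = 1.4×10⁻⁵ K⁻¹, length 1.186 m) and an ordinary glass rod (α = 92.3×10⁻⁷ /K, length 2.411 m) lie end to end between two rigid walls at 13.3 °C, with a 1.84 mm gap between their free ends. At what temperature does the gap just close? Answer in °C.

T = 60.7 °C

α₁L₁ = 1.6604×10⁻⁵ m/K, α₂L₂ = 2.225353×10⁻⁵ m/K → total 3.885753×10⁻⁵ m/K
ΔT = g/(α₁L₁+α₂L₂) = 1.84×10⁻³ / 3.885753×10⁻⁵ = 47.352 K
T = 13.3 + 47.352 = 60.652 °C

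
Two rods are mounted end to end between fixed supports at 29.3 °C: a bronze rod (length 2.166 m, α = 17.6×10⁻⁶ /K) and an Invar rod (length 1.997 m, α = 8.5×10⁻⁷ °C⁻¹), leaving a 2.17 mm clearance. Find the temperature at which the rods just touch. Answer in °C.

α₁L₁ = 3.81216×10⁻⁵ m/K, α₂L₂ = 1.69745×10⁻⁶ m/K → total 3.981905×10⁻⁵ m/K
ΔT = g/(α₁L₁+α₂L₂) = 2.17×10⁻³ / 3.981905×10⁻⁵ = 54.497 K
T = 29.3 + 54.497 = 83.797 °C

T = 83.8 °C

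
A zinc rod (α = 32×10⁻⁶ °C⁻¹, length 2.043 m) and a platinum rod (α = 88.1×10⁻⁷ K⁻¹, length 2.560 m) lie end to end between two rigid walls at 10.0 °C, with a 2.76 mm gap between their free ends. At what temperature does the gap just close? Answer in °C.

Gap closes when ΔL₁ + ΔL₂ = 2.76 mm = 2.76×10⁻³ m
(α₁L₁ + α₂L₂)ΔT = g
α₁L₁ + α₂L₂ = 32×10⁻⁶×2.043 + 88.1×10⁻⁷×2.560 = 8.79296×10⁻⁵ m/K
ΔT = 2.76×10⁻³ / 8.79296×10⁻⁵ = 31.389 K
T = 10.0 + 31.389 = 41.389 °C

T = 41.4 °C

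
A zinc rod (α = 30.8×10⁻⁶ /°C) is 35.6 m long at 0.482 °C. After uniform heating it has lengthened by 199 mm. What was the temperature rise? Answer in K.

ΔL = αL₀ΔT ⇒ ΔT = ΔL / (αL₀)
ΔT = 199×10⁻³ m / (30.8×10⁻⁶ × 35.6 m) = 181.49 K

ΔT = 181 K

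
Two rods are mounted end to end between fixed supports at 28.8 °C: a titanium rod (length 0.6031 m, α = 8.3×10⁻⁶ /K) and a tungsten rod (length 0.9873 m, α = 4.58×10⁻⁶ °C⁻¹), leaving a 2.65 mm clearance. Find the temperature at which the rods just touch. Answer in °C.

T = 307 °C

Gap closes when ΔL₁ + ΔL₂ = 2.65 mm = 2.65×10⁻³ m
(α₁L₁ + α₂L₂)ΔT = g
α₁L₁ + α₂L₂ = 8.3×10⁻⁶×0.6031 + 4.58×10⁻⁶×0.9873 = 9.527564×10⁻⁶ m/K
ΔT = 2.65×10⁻³ / 9.527564×10⁻⁶ = 278.14 K
T = 28.8 + 278.14 = 306.94 °C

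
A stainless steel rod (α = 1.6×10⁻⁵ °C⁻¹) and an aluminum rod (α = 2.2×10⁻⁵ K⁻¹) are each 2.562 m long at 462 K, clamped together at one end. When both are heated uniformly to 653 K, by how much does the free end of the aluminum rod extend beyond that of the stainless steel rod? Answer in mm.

ΔT = 191 K
stainless steel: ΔL = 1.6×10⁻⁵ × 2.562 m × 191 = 7.8295×10⁻³ m = 7.8295 mm
aluminum: ΔL = 2.2×10⁻⁵ × 2.562 m × 191 = 1.0766×10⁻² m = 10.766 mm
difference = 10.766 − 7.8295 = 2.9365 mm

2.94 mm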